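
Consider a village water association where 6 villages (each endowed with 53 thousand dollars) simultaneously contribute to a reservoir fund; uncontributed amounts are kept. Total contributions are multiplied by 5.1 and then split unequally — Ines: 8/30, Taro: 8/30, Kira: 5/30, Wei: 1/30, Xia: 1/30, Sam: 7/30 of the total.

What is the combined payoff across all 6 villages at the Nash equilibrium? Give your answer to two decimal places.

969.90 thousand dollars

Player j's private return per contributed unit is 5.1 × (j's share). Contributing is weakly dominant for j when that share is at least 1/5.1 = 0.1961, and contributing 0 is dominant otherwise.
The shares above 0.1961 belong to Ines, Taro and Sam, contributing 53 each; the remaining 3 contribute 0. Total contributed: 159.
The reservoir fund pays out 5.1 × 159 = 810.90 in total (split across the unequal shares, but the aggregate is all that matters for the group sum).
The 3 free-riders keep 53 each, adding 159. Group total = 159 + 810.90 = 969.90.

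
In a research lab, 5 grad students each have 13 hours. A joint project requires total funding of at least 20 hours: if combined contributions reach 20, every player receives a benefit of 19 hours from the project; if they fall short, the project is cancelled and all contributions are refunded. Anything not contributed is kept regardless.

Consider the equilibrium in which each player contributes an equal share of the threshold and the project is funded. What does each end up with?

28 hours

Equal share of the threshold: 20/5 = 4.
At this profile no one gains by cutting their contribution: any cut drops the total below 20, the project is cancelled, contributions are refunded, and the deviator ends with 13, which is less than 13 − 4 + 19 = 28. Contributing more than 4 just wastes the excess. So contributing exactly 4 is a best response.
Each player's payoff: 13 − 4 + 19 = 28.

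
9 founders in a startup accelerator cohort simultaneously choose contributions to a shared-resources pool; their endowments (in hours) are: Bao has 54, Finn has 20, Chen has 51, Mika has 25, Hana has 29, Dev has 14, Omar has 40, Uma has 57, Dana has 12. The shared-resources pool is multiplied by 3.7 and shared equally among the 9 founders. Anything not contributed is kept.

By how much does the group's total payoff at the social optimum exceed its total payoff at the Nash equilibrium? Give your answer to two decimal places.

815.40 hours

The private return per contributed unit is 3.7/9 = 0.4111 < 1 for every player regardless of endowment, so the Nash equilibrium is zero contribution and the group total is Σ E_j = 54 + 20 + 51 + 25 + 29 + 14 + 40 + 57 + 12 = 302.
Each contributed unit returns 3.700 to the group, so the social optimum is full contribution by everyone: group total = 3.700 × 302 = 1117.40.
Efficiency loss = (3.700 − 1) × 302 = 815.40.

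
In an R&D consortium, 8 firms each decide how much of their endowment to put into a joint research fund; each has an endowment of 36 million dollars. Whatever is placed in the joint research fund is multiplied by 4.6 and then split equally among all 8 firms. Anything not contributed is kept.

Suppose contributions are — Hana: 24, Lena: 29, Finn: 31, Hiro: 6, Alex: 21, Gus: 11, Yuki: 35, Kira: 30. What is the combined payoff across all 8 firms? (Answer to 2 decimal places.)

Total contributed: 24 + 29 + 31 + 6 + 21 + 11 + 35 + 30 = 187; total kept: 8 × 36 − 187 = 101.
The joint research fund pays out 4.6 × 187 = 860.20 in aggregate.
Group total = 101 + 860.20 = 961.20.

961.20 million dollars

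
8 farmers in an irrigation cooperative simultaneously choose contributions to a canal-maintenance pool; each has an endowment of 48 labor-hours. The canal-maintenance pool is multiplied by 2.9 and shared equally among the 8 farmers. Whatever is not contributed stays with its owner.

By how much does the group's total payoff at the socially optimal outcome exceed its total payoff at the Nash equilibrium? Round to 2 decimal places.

729.60 labor-hours

Each contributed unit returns 2.9/8 = 0.3625 to its contributor — below 1 — so contributing 0 is dominant for every player. At the Nash equilibrium everyone keeps their 48, and the group total is 8 × 48 = 384.
Each contributed unit returns 2.900 to the group as a whole (0.3625 to each of 8 players), which exceeds 1, so the social optimum is full contribution: group total = 2.900 × 384 = 1113.60.
Efficiency loss = 1113.60 − 384 = 729.60.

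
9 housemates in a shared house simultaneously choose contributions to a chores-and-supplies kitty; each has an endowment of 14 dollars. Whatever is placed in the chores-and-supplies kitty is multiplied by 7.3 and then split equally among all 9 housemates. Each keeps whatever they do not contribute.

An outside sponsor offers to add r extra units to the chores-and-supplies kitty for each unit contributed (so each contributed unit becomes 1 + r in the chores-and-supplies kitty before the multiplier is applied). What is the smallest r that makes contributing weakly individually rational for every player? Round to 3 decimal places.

With matching at rate r, one contributed unit becomes (1 + r) in the chores-and-supplies kitty and returns 7.3 × (1 + r) / 9 to the contributor.
Setting this equal to 1: 1 + r = 9/7.3 = 1.2329.
So the minimum matching rate is r = 1.2329 − 1 = 0.233.

0.233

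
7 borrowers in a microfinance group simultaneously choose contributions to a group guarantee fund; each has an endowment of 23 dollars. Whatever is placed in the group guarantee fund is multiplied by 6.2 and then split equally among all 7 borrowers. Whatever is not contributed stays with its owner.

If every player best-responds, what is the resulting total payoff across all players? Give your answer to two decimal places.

161.00 dollars

Each contributed unit returns 6.2/7 = 0.8857 to its contributor — below 1 — so contributing 0 is dominant for every player. At the Nash equilibrium everyone keeps their 23, and the group total is 7 × 23 = 161.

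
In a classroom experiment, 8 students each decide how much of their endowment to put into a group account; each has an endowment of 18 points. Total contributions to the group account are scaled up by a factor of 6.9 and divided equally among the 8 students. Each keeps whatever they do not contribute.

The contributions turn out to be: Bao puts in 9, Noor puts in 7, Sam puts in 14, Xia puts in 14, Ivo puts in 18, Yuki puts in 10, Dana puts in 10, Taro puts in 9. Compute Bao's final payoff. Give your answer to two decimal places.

87.49 points

Total contributed: 9 + 7 + 14 + 14 + 18 + 10 + 10 + 9 = 91.
Each receives 6.9 × 91 / 8 = 78.49 from the group account.
Bao keeps 18 − 9 = 9, so Bao's payoff is 9 + 78.49 = 87.49.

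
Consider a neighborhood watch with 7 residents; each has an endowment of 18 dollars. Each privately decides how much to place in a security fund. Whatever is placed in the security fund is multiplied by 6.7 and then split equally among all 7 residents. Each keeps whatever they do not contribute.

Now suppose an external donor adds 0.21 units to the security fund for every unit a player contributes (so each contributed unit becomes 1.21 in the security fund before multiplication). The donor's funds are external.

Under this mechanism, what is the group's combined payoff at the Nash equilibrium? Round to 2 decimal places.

1021.48 dollars

The effective private return per unit is now 6.7 × 1.21 / 7 = 1.1581 > 1, so every player's dominant strategy flips to full contribution.
So the Nash equilibrium is full contribution by all 7; the group earns 6.7 × 1.21 × 126 = 1021.48.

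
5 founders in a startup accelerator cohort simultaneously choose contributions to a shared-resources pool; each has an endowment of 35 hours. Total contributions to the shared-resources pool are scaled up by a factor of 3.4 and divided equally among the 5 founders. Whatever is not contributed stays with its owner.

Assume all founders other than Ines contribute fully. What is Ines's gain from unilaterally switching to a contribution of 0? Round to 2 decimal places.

Switching from a contribution of 35 to 0 lets Ines keep an extra 35 hours, but lowers the shared-resources pool by 35, which costs Ines their own share of that drop: 3.4/5 × 35 = 23.80.
Net gain = 35 − 23.80 = 11.20. The private return per contributed unit (0.6800) is below 1, so free-riding is indeed the best response regardless of what the others do.

11.20 hours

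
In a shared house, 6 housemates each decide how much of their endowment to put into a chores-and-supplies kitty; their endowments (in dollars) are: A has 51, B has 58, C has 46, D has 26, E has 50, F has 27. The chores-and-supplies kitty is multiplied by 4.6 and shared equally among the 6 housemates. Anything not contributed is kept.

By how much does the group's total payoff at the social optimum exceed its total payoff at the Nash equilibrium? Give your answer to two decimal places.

928.80 dollars

The private return per contributed unit is 4.6/6 = 0.7667 < 1 for every player regardless of endowment, so the Nash equilibrium is zero contribution and the group total is Σ E_j = 51 + 58 + 46 + 26 + 50 + 27 = 258.
Each contributed unit returns 4.600 to the group, so the social optimum is full contribution by everyone: group total = 4.600 × 258 = 1186.80.
Efficiency loss = (4.600 − 1) × 258 = 928.80.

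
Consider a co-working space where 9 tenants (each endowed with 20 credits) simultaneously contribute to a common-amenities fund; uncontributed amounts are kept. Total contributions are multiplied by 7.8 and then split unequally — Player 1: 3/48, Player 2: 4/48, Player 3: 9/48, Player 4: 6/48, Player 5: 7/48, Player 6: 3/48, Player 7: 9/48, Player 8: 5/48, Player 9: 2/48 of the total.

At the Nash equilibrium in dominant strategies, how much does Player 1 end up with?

49.25 credits

Each unit j contributes comes back to j as 7.8 × (j's share), so j prefers to contribute only if that share exceeds 1/7.8 = 0.1282; otherwise keeping the unit dominates.
The shares above 0.1282 belong to Player 3, Player 5 and Player 7, contributing 20 each; the remaining 6 contribute 0. Total contributed: 60.
Player 1 keeps 20 and receives 7.8 × 60 × 3/48 = 29.25 from the common-amenities fund, for a payoff of 49.25.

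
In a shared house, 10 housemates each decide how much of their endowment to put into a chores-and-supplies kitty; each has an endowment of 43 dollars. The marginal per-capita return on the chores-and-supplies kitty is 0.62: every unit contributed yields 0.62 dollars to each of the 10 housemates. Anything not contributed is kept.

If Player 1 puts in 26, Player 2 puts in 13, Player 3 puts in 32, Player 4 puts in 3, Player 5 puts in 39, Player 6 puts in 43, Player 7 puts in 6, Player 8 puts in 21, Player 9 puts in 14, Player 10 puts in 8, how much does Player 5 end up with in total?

Total contributed: 26 + 13 + 32 + 3 + 39 + 43 + 6 + 21 + 14 + 8 = 205.
Each receives 0.62 × 205 = 127.10 from the chores-and-supplies kitty.
Player 5 keeps 43 − 39 = 4, so Player 5's payoff is 4 + 127.10 = 131.10.

131.10 dollars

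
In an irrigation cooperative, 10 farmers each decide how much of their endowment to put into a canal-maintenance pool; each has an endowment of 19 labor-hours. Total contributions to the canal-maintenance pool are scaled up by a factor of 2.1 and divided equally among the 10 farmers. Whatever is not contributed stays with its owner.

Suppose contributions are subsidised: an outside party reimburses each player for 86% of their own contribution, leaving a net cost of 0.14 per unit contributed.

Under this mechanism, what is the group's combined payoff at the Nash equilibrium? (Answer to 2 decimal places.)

562.40 labor-hours

Under the mechanism each unit contributed yields (2.1/10) / 0.14 = 1.5000 back to its contributor per unit of net cost, which exceeds 1, making full contribution the dominant choice for everyone.
So the Nash equilibrium is full contribution by all 10; the group earns 10 × (19 × 0.86 + 2.1 × 19) = 562.40.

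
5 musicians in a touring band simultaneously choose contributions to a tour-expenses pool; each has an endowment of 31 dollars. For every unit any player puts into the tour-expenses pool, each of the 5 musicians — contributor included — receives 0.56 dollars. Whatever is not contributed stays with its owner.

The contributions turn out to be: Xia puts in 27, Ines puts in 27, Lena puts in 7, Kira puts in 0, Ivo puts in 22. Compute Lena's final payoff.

70.48 dollars

Total contributed: 27 + 27 + 7 + 0 + 22 = 83.
Each receives 0.56 × 83 = 46.48 from the tour-expenses pool.
Lena keeps 31 − 7 = 24, so Lena's payoff is 24 + 46.48 = 70.48.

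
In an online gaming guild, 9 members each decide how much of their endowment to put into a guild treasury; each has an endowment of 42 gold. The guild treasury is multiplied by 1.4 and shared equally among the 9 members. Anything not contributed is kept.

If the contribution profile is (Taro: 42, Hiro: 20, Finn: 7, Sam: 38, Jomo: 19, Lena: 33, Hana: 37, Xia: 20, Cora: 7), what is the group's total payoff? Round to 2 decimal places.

Total contributed: 42 + 20 + 7 + 38 + 19 + 33 + 37 + 20 + 7 = 223; total kept: 9 × 42 − 223 = 155.
The guild treasury pays out 1.4 × 223 = 312.20 in aggregate.
Group total = 155 + 312.20 = 467.20.

467.20 gold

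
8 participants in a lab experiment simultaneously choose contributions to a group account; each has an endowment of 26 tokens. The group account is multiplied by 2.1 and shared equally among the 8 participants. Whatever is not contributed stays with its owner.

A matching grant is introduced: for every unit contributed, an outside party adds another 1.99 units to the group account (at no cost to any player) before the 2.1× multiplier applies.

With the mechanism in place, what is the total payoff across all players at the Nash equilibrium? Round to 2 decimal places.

208.00 tokens

With the mechanism, a contributed unit returns 2.1 × 2.99 / 8 = 0.7849 per unit of net cost — still below 1 — so contributing 0 remains dominant for every player.
Everyone keeps their endowment and the group total is 8 × 26 = 208.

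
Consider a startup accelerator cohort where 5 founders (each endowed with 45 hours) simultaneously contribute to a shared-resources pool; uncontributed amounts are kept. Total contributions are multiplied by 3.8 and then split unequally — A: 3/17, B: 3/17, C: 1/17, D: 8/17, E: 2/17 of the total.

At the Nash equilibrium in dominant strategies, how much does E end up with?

For player j, contributing a unit is worthwhile iff 3.8 × (j's share) ≥ 1, i.e. iff j's share is at least 0.2632.
Only D (8/17) clears that bar, contributing 45; the remaining 4 contribute 0. Total contributed: 45.
E keeps 45 and receives 3.8 × 45 × 2/17 = 20.12 from the shared-resources pool, for a payoff of 65.12.

65.12 hours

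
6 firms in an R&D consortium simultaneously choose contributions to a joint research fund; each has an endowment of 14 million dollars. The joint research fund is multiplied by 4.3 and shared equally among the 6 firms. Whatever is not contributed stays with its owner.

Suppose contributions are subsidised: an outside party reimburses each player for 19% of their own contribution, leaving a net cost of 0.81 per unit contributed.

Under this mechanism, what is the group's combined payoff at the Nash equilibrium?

84.00 million dollars

With the mechanism, a contributed unit returns (4.3/6) / 0.81 = 0.8848 per unit of net cost — still below 1 — so contributing 0 remains dominant for every player.
At the Nash equilibrium no one contributes; group total payoff = 6 × 14 = 84.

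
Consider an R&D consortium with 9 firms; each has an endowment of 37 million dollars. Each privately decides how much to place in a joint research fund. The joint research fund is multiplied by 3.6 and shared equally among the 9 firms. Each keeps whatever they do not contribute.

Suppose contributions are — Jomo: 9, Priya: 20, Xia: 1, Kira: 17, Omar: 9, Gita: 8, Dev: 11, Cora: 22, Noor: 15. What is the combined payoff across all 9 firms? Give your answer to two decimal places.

624.20 million dollars

Total contributed: 9 + 20 + 1 + 17 + 9 + 8 + 11 + 22 + 15 = 112; total kept: 9 × 37 − 112 = 221.
The joint research fund pays out 3.6 × 112 = 403.20 in aggregate.
Group total = 221 + 403.20 = 624.20.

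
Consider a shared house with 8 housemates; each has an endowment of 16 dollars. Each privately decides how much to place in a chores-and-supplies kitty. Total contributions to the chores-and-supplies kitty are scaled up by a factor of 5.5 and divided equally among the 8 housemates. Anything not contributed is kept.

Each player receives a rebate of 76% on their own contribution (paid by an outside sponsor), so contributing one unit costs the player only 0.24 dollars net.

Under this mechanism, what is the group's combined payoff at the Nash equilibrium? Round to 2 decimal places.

The effective private return per unit is now (5.5/8) / 0.24 = 2.8646 > 1, so every player's dominant strategy flips to full contribution.
So the Nash equilibrium is full contribution by all 8; the group earns 8 × (16 × 0.76 + 5.5 × 16) = 801.28.

801.28 dollars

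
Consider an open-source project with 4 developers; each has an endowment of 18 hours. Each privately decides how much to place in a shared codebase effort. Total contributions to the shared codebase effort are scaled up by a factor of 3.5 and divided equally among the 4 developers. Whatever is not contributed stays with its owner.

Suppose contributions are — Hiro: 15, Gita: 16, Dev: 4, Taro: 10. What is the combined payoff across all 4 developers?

Total contributed: 15 + 16 + 4 + 10 = 45; total kept: 4 × 18 − 45 = 27.
The shared codebase effort pays out 3.5 × 45 = 157.50 in aggregate.
Group total = 27 + 157.50 = 184.50.

184.50 hours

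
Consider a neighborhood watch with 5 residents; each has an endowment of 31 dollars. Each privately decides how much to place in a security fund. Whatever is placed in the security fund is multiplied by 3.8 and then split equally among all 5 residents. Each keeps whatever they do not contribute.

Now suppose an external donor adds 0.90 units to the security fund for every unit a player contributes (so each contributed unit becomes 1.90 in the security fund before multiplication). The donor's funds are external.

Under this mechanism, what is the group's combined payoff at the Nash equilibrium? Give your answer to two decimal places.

Under the mechanism each unit contributed yields 3.8 × 1.90 / 5 = 1.4440 back to its contributor per unit of net cost, which exceeds 1, making full contribution the dominant choice for everyone.
So the Nash equilibrium is full contribution by all 5; the group earns 3.8 × 1.90 × 155 = 1119.10.

1119.10 dollars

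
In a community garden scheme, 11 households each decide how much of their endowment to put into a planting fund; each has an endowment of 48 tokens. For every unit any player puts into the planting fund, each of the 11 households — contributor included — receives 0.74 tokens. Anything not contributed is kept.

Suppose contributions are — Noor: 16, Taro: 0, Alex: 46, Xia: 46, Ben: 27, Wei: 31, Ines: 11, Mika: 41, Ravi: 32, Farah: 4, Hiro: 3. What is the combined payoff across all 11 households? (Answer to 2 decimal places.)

Total contributed: 16 + 0 + 46 + 46 + 27 + 31 + 11 + 41 + 32 + 4 + 3 = 257; total kept: 11 × 48 − 257 = 271.
The planting fund pays out 0.74 × 11 × 257 = 2091.98 in aggregate.
Group total = 271 + 2091.98 = 2362.98.

2362.98 tokens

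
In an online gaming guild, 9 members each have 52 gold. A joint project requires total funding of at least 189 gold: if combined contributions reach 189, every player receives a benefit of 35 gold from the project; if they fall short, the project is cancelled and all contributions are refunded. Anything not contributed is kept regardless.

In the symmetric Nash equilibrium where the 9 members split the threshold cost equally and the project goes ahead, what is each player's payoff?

66 gold

Equal share of the threshold: 189/9 = 21.
At this profile no one gains by cutting their contribution: any cut drops the total below 189, the project is cancelled, contributions are refunded, and the deviator ends with 52, which is less than 52 − 21 + 35 = 66. Contributing more than 21 just wastes the excess. So contributing exactly 21 is a best response.
Each player's payoff: 52 − 21 + 35 = 66.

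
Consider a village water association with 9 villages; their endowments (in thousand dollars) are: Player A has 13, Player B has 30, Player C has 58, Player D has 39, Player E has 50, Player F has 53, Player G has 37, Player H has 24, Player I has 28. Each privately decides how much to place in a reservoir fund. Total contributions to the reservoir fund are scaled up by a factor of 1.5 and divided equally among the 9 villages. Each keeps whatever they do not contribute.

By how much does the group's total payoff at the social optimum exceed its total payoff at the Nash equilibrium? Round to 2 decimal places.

The private return per contributed unit is 1.5/9 = 0.1667 < 1 for every player regardless of endowment, so the Nash equilibrium is zero contribution and the group total is Σ E_j = 13 + 30 + 58 + 39 + 50 + 53 + 37 + 24 + 28 = 332.
Each contributed unit returns 1.500 to the group, so the social optimum is full contribution by everyone: group total = 1.500 × 332 = 498.00.
Efficiency loss = (1.500 − 1) × 332 = 166.00.

166.00 thousand dollars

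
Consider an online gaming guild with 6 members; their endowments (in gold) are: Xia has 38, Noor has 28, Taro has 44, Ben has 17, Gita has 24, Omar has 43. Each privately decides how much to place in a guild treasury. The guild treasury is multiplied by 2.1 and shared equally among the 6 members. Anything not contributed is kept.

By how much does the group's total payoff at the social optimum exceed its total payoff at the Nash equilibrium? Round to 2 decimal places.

213.40 gold

The private return per contributed unit is 2.1/6 = 0.3500 < 1 for every player regardless of endowment, so the Nash equilibrium is zero contribution and the group total is Σ E_j = 38 + 28 + 44 + 17 + 24 + 43 = 194.
Each contributed unit returns 2.100 to the group, so the social optimum is full contribution by everyone: group total = 2.100 × 194 = 407.40.
Efficiency loss = (2.100 − 1) × 194 = 213.40.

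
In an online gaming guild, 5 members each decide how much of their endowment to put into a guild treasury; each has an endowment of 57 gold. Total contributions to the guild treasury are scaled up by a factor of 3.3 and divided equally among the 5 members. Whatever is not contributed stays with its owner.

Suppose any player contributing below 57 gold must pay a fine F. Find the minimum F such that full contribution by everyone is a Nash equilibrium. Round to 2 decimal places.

Given the others contribute fully, the best deviation is to contribute 0 (any partial contribution still incurs the fine and gives up units whose private return 0.6600 is below 1).
Deviating from 57 to 0 saves 57 gold but forfeits the deviator's share of the drop in the guild treasury: 3.3/5 × 57 = 37.62.
So the deviation gain is 57 − 37.62 = 19.38, and the fine must be at least 19.38 gold to wipe it out.

19.38 gold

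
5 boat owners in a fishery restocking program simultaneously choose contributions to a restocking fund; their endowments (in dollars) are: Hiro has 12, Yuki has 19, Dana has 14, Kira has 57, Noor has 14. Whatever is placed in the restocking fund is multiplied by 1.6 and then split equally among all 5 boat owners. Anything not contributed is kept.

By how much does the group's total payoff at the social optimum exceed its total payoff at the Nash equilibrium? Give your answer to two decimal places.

69.60 dollars

The private return per contributed unit is 1.6/5 = 0.3200 < 1 for every player regardless of endowment, so the Nash equilibrium is zero contribution and the group total is Σ E_j = 12 + 19 + 14 + 57 + 14 = 116.
Each contributed unit returns 1.600 to the group, so the social optimum is full contribution by everyone: group total = 1.600 × 116 = 185.60.
Efficiency loss = (1.600 − 1) × 116 = 69.60.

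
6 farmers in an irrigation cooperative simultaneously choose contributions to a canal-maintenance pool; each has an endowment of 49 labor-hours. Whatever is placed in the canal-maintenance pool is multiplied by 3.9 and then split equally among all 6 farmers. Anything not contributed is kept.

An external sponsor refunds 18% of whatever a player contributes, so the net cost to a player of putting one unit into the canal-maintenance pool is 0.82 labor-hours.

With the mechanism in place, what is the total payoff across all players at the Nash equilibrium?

With the mechanism, a contributed unit returns (3.9/6) / 0.82 = 0.7927 per unit of net cost — still below 1 — so contributing 0 remains dominant for every player.
Everyone keeps their endowment and the group total is 6 × 49 = 294.

294.00 labor-hours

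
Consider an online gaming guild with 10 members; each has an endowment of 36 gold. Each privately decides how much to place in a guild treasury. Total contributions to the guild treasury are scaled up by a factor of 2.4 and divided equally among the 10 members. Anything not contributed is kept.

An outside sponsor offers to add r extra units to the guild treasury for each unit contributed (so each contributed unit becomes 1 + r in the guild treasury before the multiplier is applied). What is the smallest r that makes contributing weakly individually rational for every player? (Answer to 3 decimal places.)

3.167

With matching at rate r, one contributed unit becomes (1 + r) in the guild treasury and returns 2.4 × (1 + r) / 10 to the contributor.
Setting this equal to 1: 1 + r = 10/2.4 = 4.1667.
So the minimum matching rate is r = 4.1667 − 1 = 3.167.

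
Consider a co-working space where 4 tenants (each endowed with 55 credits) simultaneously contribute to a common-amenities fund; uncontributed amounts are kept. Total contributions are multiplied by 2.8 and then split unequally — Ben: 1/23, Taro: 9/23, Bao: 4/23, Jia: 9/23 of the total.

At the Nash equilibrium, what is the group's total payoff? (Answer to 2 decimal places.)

418.00 credits

A player with share s gets back 2.8·s per unit contributed, so full contribution is dominant for anyone with s > 1/2.8 = 0.3571 and zero contribution is dominant for anyone below.
Taro and Jia are above the threshold, contributing 55 each; the remaining 2 contribute 0. Total contributed: 110.
The common-amenities fund pays out 2.8 × 110 = 308.00 in total (split across the unequal shares, but the aggregate is all that matters for the group sum).
The 2 free-riders keep 55 each, adding 110. Group total = 110 + 308.00 = 418.00.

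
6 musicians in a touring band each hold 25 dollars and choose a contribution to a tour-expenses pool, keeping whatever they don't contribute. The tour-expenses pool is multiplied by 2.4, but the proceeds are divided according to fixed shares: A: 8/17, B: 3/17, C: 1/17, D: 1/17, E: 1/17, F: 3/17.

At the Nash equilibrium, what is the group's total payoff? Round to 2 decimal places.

For player j, contributing a unit is worthwhile iff 2.4 × (j's share) ≥ 1, i.e. iff j's share is at least 0.4167.
The only share above 0.4167 is A's 8/17, contributing 25; the remaining 5 contribute 0. Total contributed: 25.
The tour-expenses pool pays out 2.4 × 25 = 60.00 in total (split across the unequal shares, but the aggregate is all that matters for the group sum).
The 5 free-riders keep 25 each, adding 125. Group total = 125 + 60.00 = 185.00.

185.00 dollars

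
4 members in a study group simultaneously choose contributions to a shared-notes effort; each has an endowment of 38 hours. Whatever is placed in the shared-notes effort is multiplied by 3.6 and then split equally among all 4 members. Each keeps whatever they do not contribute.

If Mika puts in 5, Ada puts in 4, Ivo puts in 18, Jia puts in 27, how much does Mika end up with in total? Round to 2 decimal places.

Total contributed: 5 + 4 + 18 + 27 = 54.
Each receives 3.6 × 54 / 4 = 48.60 from the shared-notes effort.
Mika keeps 38 − 5 = 33, so Mika's payoff is 33 + 48.60 = 81.60.

81.60 hours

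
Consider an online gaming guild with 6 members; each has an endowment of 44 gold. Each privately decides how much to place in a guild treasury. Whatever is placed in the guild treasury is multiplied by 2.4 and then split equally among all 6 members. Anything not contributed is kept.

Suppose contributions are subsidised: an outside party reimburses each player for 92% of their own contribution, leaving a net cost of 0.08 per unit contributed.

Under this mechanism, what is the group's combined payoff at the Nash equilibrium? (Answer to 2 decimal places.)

With the mechanism, a contributed unit returns (2.4/6) / 0.08 = 5.0000 per unit of net cost to the contributor — now above 1 — so contributing fully is weakly dominant for every player.
So the Nash equilibrium is full contribution by all 6; the group earns 6 × (44 × 0.92 + 2.4 × 44) = 876.48.

876.48 gold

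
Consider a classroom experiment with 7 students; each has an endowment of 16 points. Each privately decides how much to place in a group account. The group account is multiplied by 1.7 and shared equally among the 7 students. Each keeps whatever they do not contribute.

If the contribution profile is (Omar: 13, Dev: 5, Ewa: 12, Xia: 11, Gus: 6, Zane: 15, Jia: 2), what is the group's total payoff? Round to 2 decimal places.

156.80 points

Total contributed: 13 + 5 + 12 + 11 + 6 + 15 + 2 = 64; total kept: 7 × 16 − 64 = 48.
The group account pays out 1.7 × 64 = 108.80 in aggregate.
Group total = 48 + 108.80 = 156.80.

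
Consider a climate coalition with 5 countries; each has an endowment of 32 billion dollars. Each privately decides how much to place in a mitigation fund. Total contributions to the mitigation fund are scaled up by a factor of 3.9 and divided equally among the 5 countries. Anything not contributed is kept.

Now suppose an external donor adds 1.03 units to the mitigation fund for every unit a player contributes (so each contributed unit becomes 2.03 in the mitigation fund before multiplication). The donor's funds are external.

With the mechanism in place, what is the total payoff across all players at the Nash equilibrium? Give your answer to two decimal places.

With the mechanism, a contributed unit returns 3.9 × 2.03 / 5 = 1.5834 per unit of net cost to the contributor — now above 1 — so contributing fully is weakly dominant for every player.
So the Nash equilibrium is full contribution by all 5; the group earns 3.9 × 2.03 × 160 = 1266.72.

1266.72 billion dollars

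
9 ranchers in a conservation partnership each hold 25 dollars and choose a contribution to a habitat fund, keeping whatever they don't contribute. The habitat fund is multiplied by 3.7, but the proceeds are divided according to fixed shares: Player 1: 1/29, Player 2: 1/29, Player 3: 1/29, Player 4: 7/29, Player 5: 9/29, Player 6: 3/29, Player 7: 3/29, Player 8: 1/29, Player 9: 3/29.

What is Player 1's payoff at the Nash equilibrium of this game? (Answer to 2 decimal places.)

28.19 dollars

Player j's private return per contributed unit is 3.7 × (j's share). Contributing is weakly dominant for j when that share is at least 1/3.7 = 0.2703, and contributing 0 is dominant otherwise.
Only Player 5 (9/29) clears that bar, contributing 25; the remaining 8 contribute 0. Total contributed: 25.
Player 1 keeps 25 and receives 3.7 × 25 × 1/29 = 3.19 from the habitat fund, for a payoff of 28.19.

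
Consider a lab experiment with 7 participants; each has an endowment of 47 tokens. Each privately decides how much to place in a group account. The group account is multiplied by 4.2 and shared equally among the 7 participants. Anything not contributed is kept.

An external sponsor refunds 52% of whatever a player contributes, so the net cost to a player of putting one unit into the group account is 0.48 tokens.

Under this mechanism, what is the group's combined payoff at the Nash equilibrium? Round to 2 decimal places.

1552.88 tokens

Under the mechanism each unit contributed yields (4.2/7) / 0.48 = 1.2500 back to its contributor per unit of net cost, which exceeds 1, making full contribution the dominant choice for everyone.
So the Nash equilibrium is full contribution by all 7; the group earns 7 × (47 × 0.52 + 4.2 × 47) = 1552.88.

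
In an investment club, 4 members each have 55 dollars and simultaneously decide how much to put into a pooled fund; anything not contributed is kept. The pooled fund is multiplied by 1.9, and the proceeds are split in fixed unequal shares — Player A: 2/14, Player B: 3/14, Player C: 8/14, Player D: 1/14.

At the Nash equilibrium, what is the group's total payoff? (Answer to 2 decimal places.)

269.50 dollars

Player j's private return per contributed unit is 1.9 × (j's share). Contributing is weakly dominant for j when that share is at least 1/1.9 = 0.5263, and contributing 0 is dominant otherwise.
Player C alone (share 8/14) is above the threshold, contributing 55; the remaining 3 contribute 0. Total contributed: 55.
The pooled fund pays out 1.9 × 55 = 104.50 in total (split across the unequal shares, but the aggregate is all that matters for the group sum).
The 3 free-riders keep 55 each, adding 165. Group total = 165 + 104.50 = 269.50.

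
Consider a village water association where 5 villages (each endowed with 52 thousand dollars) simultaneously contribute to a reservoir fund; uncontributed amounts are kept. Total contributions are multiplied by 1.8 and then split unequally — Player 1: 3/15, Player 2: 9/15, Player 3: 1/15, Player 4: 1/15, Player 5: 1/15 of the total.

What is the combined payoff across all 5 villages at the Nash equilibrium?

A player with share s gets back 1.8·s per unit contributed, so full contribution is dominant for anyone with s > 1/1.8 = 0.5556 and zero contribution is dominant for anyone below.
The only share above 0.5556 is Player 2's 9/15, contributing 52; the remaining 4 contribute 0. Total contributed: 52.
The reservoir fund pays out 1.8 × 52 = 93.60 in total (split across the unequal shares, but the aggregate is all that matters for the group sum).
The 4 free-riders keep 52 each, adding 208. Group total = 208 + 93.60 = 301.60.

301.60 thousand dollars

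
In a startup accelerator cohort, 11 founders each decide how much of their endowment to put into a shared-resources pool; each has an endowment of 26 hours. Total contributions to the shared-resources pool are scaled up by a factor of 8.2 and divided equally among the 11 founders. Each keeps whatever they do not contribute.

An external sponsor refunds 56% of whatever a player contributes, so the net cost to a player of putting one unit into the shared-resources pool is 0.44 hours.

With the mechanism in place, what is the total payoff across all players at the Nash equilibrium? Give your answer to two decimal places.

Under the mechanism each unit contributed yields (8.2/11) / 0.44 = 1.6942 back to its contributor per unit of net cost, which exceeds 1, making full contribution the dominant choice for everyone.
So the Nash equilibrium is full contribution by all 11; the group earns 11 × (26 × 0.56 + 8.2 × 26) = 2505.36.

2505.36 hours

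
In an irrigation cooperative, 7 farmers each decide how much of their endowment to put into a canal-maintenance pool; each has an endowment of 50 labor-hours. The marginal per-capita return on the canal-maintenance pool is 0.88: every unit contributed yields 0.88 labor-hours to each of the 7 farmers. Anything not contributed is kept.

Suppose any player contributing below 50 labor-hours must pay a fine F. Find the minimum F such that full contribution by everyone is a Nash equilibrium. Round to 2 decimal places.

6.00 labor-hours

Given the others contribute fully, the best deviation is to contribute 0 (any partial contribution still incurs the fine and gives up units whose private return 0.88 is below 1).
Deviating from 50 to 0 saves 50 labor-hours but forfeits the deviator's share of the drop in the canal-maintenance pool: 0.88 × 50 = 44.00.
So the deviation gain is 50 − 44.00 = 6.00, and the fine must be at least 6.00 labor-hours to wipe it out.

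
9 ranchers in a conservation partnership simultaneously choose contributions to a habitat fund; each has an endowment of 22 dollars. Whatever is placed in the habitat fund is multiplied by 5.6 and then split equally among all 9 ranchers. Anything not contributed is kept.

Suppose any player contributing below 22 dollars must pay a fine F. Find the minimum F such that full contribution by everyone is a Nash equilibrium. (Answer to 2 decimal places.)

Given the others contribute fully, the best deviation is to contribute 0 (any partial contribution still incurs the fine and gives up units whose private return 0.6222 is below 1).
Deviating from 22 to 0 saves 22 dollars but forfeits the deviator's share of the drop in the habitat fund: 5.6/9 × 22 = 13.69.
So the deviation gain is 22 − 13.69 = 8.31, and the fine must be at least 8.31 dollars to wipe it out.

8.31 dollars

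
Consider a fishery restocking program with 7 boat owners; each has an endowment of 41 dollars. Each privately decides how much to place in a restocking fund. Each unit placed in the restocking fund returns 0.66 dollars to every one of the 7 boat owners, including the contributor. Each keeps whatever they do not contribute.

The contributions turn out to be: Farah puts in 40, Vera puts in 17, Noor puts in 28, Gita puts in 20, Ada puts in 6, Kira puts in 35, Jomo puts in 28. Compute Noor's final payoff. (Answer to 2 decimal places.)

Total contributed: 40 + 17 + 28 + 20 + 6 + 35 + 28 = 174.
Each receives 0.66 × 174 = 114.84 from the restocking fund.
Noor keeps 41 − 28 = 13, so Noor's payoff is 13 + 114.84 = 127.84.

127.84 dollars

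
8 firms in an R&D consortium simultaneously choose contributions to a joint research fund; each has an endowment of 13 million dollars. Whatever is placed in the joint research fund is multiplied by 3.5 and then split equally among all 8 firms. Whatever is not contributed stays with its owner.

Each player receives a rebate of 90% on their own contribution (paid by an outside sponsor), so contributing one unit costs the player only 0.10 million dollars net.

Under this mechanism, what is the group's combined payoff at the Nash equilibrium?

457.60 million dollars

With the mechanism, a contributed unit returns (3.5/8) / 0.10 = 4.3750 per unit of net cost to the contributor — now above 1 — so contributing fully is weakly dominant for every player.
At the Nash equilibrium everyone contributes 13. Group total payoff = 8 × (13 × 0.90 + 3.5 × 13) = 457.60.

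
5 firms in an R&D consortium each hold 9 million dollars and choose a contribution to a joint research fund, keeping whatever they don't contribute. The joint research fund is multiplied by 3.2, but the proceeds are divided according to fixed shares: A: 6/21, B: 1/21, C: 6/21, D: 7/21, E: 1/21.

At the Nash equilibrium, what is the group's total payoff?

64.80 million dollars

A player with share s gets back 3.2·s per unit contributed, so full contribution is dominant for anyone with s > 1/3.2 = 0.3125 and zero contribution is dominant for anyone below.
The only share above 0.3125 is D's 7/21, contributing 9; the remaining 4 contribute 0. Total contributed: 9.
The joint research fund pays out 3.2 × 9 = 28.80 in total (split across the unequal shares, but the aggregate is all that matters for the group sum).
The 4 free-riders keep 9 each, adding 36. Group total = 36 + 28.80 = 64.80.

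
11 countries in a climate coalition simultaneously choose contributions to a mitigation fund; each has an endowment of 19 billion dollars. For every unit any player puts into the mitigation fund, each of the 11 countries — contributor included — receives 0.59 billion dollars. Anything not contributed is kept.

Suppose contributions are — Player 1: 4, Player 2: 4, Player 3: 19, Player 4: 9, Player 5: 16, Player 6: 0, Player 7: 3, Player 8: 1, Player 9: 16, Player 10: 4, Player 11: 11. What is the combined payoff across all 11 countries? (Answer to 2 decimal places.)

Total contributed: 4 + 4 + 19 + 9 + 16 + 0 + 3 + 1 + 16 + 4 + 11 = 87; total kept: 11 × 19 − 87 = 122.
The mitigation fund pays out 0.59 × 11 × 87 = 564.63 in aggregate.
Group total = 122 + 564.63 = 686.63.

686.63 billion dollars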